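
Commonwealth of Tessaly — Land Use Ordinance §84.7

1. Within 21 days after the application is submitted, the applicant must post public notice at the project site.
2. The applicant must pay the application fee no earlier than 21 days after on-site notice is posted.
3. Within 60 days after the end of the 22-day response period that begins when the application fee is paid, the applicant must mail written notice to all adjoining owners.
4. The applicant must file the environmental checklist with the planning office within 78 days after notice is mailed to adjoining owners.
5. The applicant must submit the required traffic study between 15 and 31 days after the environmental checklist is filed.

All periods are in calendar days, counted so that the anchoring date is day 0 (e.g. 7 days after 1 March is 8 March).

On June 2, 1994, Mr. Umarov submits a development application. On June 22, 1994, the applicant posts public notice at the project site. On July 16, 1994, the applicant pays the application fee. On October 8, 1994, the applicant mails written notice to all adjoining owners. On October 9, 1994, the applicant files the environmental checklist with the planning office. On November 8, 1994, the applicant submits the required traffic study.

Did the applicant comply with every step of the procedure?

(1) due by June 2, 1994 + 21 days = June 23, 1994; completed June 22, 1994, before the deadline.
(2) permitted from June 22, 1994 + 21 days = July 13, 1994 onward; done July 16, 1994, after the minimum wait.
(3) due by August 7, 1994 + 60 days = October 6, 1994; October 8, 1994 misses that deadline by 2 days.
No need to go further; step 3 was not satisfied.

No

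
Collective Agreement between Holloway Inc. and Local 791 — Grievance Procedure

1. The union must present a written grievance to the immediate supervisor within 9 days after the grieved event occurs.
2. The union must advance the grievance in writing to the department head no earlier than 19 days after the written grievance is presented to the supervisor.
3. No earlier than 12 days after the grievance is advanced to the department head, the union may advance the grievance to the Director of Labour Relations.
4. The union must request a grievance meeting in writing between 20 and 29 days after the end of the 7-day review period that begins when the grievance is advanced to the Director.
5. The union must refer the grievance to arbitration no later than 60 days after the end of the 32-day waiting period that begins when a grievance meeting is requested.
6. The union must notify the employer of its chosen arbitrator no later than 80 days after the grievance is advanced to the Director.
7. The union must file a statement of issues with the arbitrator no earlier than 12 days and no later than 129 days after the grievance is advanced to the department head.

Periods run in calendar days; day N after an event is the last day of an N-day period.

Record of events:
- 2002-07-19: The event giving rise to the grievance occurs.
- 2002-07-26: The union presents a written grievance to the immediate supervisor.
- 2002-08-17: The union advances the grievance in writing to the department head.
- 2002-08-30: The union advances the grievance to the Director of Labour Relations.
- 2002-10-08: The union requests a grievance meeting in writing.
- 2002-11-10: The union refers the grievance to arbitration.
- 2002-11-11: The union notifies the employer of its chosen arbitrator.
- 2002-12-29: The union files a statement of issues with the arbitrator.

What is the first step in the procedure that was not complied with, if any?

Step 1 — counting 9 days from 2002-07-19 (when the grieved event occurs) gives a deadline of 2002-07-28; done 2002-07-26 — timely.
Step 2 — must wait 19 days from 2002-07-26 (when the written grievance is presented to the supervisor), so not before 2002-08-14; done 2002-08-17, after the minimum wait.
Step 3 — must wait 12 days from 2002-08-17 (when the grievance is advanced to the department head), so not before 2002-08-29; done 2002-08-30 — permitted.
Step 4 — 20 and 29 days from 2002-09-06 (end of the 7-day review period, which began when the grievance is advanced to the Director on 2002-08-30) are 2002-09-26 and 2002-10-05 respectively; done 2002-10-08 — 3 days after the window closed.
That is the first point of non-compliance.

Step 4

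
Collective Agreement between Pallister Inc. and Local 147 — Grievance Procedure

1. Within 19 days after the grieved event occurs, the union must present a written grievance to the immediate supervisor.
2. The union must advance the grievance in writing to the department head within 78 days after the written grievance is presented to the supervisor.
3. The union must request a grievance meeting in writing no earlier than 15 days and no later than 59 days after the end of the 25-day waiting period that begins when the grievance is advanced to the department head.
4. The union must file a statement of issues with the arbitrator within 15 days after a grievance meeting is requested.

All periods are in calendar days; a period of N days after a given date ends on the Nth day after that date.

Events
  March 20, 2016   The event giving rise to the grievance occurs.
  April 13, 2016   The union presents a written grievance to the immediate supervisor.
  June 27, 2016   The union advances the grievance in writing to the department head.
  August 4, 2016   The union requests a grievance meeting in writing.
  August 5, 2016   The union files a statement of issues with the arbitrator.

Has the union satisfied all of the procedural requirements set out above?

No

Step 1: 19 days after March 20, 2016 (when the grieved event occurs) is April 8, 2016; April 13, 2016 misses that deadline by 5 days.
The procedure was therefore not followed at step 1.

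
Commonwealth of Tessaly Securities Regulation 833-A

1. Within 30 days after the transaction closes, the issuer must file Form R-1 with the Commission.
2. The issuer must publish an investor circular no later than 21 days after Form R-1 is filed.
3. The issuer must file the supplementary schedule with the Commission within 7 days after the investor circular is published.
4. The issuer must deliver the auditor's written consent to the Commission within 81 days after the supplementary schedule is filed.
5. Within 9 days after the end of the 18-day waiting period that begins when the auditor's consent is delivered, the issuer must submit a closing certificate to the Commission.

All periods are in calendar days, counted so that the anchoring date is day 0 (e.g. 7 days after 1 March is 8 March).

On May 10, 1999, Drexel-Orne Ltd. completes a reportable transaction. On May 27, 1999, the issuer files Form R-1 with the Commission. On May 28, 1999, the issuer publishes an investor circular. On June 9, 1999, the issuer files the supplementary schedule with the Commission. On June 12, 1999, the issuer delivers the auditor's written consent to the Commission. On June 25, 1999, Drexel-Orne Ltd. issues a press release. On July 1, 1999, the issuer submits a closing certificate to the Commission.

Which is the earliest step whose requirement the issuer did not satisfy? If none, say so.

Step 3

(1) due by May 10, 1999 + 30 days = June 9, 1999; May 27, 1999 is within that limit.
(2) due by May 27, 1999 + 21 days = June 17, 1999; May 28, 1999 is within that limit.
(3) due by May 28, 1999 + 7 days = June 4, 1999; June 9, 1999 misses that deadline by 5 days.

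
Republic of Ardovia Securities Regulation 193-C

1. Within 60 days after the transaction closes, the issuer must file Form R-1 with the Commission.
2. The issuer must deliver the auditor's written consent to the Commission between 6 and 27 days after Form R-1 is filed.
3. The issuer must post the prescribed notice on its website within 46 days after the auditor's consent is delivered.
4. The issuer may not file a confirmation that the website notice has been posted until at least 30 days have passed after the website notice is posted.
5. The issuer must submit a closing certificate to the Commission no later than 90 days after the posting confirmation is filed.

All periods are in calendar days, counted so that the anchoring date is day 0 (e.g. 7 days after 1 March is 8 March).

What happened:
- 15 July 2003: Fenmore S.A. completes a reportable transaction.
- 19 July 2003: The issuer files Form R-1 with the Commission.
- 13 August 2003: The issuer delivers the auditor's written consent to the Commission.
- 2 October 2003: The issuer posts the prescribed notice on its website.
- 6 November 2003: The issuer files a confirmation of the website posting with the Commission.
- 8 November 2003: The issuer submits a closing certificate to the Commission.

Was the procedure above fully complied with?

No

Step 1 — counting 60 days from 15 July 2003 (when the transaction closes) gives a deadline of 13 September 2003; done 19 July 2003 — timely.
Step 2 — 6 and 27 days from 19 July 2003 (when Form R-1 is filed) are 25 July 2003 and 15 August 2003 respectively; 13 August 2003 falls inside that range.
Step 3 — counting 46 days from 13 August 2003 (when the auditor's consent is delivered) gives a deadline of 28 September 2003; done 2 October 2003 — 4 days late.
The procedure was therefore not followed at step 3.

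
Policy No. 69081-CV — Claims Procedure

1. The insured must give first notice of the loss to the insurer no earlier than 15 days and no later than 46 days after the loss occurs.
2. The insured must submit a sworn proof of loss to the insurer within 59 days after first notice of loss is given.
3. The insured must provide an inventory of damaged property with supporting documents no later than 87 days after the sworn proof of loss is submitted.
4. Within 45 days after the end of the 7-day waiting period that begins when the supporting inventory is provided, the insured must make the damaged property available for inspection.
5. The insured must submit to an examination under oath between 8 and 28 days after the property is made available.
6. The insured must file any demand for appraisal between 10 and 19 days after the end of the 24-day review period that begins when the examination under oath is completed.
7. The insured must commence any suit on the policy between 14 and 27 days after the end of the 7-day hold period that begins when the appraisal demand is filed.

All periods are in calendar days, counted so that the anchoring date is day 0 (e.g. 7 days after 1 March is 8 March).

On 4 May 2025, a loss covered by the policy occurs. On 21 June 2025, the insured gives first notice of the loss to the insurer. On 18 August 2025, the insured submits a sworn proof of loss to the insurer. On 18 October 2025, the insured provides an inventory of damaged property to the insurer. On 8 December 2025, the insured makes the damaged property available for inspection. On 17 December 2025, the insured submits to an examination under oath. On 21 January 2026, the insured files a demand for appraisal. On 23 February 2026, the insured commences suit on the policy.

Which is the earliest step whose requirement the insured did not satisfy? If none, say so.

Step 1

Step 1: the window is 15–46 days after 4 May 2025 (when the loss occurs), so 19 May 2025 through 19 June 2025; 21 June 2025 is 2 days past the end of the window.
Later steps need not be reached.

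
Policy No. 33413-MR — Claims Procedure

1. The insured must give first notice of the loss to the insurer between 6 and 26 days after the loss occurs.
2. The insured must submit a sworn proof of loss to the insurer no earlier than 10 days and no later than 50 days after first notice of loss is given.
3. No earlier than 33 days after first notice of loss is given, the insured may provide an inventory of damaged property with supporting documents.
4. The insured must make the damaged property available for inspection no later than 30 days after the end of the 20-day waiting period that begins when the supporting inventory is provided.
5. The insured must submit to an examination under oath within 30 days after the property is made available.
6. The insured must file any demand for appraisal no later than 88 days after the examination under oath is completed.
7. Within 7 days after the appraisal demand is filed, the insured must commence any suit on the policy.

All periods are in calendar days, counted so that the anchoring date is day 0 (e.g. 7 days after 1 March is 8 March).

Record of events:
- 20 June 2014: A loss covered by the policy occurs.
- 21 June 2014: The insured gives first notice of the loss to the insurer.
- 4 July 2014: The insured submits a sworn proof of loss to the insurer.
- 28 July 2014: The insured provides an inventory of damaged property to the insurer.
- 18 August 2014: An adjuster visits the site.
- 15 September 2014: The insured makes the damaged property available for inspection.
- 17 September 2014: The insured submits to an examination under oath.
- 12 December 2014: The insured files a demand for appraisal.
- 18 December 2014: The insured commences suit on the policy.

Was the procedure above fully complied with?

Step 1 — 6 and 26 days from 20 June 2014 (when the loss occurs) are 26 June 2014 and 16 July 2014 respectively; done 21 June 2014 — 5 days before the window opened.

No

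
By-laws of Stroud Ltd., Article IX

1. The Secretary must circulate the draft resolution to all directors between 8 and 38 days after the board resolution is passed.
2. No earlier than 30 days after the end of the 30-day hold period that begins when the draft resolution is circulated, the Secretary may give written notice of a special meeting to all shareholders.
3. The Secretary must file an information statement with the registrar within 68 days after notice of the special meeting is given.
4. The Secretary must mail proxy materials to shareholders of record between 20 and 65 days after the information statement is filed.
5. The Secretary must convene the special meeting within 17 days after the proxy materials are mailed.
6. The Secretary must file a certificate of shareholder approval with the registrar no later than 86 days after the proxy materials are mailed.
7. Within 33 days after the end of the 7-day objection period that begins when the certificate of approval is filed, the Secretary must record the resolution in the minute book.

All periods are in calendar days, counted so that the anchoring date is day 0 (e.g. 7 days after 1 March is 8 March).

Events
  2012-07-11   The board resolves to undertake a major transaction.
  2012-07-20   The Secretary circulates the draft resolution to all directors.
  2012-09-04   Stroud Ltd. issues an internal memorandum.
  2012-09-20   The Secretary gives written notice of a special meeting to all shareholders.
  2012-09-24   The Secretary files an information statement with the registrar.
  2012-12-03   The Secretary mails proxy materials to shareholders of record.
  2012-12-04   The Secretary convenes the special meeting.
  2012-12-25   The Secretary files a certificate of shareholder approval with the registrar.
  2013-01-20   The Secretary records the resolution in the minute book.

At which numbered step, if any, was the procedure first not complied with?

Step 1: the window is 8–38 days after 2012-07-11 (when the board resolution is passed), so 2012-07-19 through 2012-08-18; done 2012-07-20 — within the window.
Step 2: the earliest permitted date is 30 days after 2012-08-19 (end of the 30-day hold period, which began when the draft resolution is circulated on 2012-07-20), i.e. 2012-09-18; done 2012-09-20, after the minimum wait.
Step 3: 68 days after 2012-09-20 (when notice of the special meeting is given) is 2012-11-27; 2012-09-24 is within that limit.
Step 4: the window is 20–65 days after 2012-09-24 (when the information statement is filed), so 2012-10-14 through 2012-11-28; done 2012-12-03 — 5 days after the window closed.
The procedure was therefore not followed at step 4.

Step 4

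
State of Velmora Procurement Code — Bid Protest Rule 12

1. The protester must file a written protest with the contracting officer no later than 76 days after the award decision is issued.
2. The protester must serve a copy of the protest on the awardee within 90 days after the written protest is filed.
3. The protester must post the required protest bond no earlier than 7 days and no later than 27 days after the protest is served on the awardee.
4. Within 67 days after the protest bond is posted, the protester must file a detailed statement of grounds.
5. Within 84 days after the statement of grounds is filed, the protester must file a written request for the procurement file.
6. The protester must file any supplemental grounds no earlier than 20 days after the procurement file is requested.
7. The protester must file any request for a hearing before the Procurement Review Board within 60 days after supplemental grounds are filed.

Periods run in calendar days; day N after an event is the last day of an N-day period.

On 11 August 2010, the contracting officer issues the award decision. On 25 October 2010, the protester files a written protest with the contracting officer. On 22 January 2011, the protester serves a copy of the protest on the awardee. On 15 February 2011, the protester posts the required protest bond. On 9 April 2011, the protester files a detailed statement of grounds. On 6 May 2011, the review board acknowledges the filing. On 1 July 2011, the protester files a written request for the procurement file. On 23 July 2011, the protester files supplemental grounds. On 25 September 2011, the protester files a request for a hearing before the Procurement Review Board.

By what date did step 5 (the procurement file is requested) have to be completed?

2 July 2011

Step 5 runs from 9 April 2011, when the statement of grounds is filed. 84 days after 9 April 2011 is 2 July 2011.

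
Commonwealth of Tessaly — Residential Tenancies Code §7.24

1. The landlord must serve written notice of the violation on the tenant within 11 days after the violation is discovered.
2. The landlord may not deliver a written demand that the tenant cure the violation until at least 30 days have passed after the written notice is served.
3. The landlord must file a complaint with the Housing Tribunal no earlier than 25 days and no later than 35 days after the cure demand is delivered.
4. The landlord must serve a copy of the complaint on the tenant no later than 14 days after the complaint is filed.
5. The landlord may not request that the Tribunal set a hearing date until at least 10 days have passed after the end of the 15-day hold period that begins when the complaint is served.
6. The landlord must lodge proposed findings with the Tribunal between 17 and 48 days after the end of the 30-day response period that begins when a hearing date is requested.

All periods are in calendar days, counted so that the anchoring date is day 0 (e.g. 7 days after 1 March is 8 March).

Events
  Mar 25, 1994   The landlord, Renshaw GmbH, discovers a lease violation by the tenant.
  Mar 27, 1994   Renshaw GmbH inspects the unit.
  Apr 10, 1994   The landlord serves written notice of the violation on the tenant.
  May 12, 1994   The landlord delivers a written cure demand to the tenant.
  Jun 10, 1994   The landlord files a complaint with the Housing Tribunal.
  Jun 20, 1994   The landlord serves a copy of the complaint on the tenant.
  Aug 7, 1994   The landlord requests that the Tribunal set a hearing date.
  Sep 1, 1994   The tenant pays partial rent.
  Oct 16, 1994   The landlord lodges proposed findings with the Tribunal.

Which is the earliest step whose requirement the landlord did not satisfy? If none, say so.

Step 1: 11 days after Mar 25, 1994 (when the violation is discovered) is Apr 5, 1994; not done until Apr 10, 1994, 5 days after the deadline.
The analysis stops there.

Step 1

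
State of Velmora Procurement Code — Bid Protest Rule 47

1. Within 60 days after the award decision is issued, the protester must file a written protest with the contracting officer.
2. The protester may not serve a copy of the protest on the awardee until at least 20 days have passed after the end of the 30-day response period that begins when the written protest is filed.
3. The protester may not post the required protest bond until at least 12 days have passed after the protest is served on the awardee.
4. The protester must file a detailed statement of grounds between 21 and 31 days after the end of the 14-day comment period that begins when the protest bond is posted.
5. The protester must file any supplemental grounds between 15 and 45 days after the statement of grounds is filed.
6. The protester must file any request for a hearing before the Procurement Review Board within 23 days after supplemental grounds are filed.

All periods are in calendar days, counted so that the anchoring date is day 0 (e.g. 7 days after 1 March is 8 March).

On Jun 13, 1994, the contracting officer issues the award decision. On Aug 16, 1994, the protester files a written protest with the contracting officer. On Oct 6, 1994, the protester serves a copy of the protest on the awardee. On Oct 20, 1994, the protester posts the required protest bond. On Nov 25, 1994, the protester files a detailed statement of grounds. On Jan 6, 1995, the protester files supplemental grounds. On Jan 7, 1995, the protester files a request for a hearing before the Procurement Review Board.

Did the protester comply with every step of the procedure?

(1) due by Jun 13, 1994 + 60 days = Aug 12, 1994; Aug 16, 1994 misses that deadline by 4 days.

No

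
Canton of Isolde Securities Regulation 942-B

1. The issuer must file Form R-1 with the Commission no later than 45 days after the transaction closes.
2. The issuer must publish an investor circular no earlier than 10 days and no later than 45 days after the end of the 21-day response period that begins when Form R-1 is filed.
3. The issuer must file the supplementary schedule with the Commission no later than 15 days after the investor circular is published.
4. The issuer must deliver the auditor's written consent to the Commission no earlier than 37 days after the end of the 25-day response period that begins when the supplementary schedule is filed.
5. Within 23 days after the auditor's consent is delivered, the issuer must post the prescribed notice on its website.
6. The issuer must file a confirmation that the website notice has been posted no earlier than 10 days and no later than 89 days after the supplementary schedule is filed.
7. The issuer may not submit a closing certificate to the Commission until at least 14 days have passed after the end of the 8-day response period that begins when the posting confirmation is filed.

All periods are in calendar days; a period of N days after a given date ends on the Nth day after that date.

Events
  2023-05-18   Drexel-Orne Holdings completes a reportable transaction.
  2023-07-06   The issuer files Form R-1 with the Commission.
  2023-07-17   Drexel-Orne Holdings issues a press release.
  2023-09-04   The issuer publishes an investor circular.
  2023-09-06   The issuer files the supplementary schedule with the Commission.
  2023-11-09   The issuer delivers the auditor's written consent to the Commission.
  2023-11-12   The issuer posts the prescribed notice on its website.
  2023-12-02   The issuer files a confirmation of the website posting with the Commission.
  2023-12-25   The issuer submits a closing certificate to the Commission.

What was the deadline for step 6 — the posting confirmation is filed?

2023-12-04

Step 6 runs from 2023-09-06, when the supplementary schedule is filed. The window is 10–89 days after 2023-09-06; it closes on 2023-12-04.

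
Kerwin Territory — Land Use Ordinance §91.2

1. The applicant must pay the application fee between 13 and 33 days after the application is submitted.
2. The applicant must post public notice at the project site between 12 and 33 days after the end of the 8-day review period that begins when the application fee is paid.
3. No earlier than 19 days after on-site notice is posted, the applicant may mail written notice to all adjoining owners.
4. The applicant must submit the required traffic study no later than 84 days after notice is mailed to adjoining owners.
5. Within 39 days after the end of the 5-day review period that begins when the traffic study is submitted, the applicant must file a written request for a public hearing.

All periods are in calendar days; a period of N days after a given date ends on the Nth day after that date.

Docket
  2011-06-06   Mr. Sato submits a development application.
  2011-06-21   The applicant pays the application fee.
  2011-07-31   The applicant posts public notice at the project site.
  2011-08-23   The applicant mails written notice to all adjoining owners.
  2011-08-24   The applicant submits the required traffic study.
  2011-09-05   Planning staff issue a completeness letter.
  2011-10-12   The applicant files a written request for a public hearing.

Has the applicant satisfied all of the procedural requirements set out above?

No

Step 1: the window is 13–33 days after 2011-06-06 (when the application is submitted), so 2011-06-19 through 2011-07-09; 2011-06-21 falls inside that range.
Step 2: the window is 12–33 days after 2011-06-29 (end of the 8-day review period, which began when the application fee is paid on 2011-06-21), so 2011-07-11 through 2011-08-01; done 2011-07-31, which is between those dates.
Step 3: the earliest permitted date is 19 days after 2011-07-31 (when on-site notice is posted), i.e. 2011-08-19; done 2011-08-23 — permitted.
Step 4: 84 days after 2011-08-23 (when notice is mailed to adjoining owners) is 2011-11-15; 2011-08-24 is within that limit.
Step 5: 39 days after 2011-08-29 (end of the 5-day review period, which began when the traffic study is submitted on 2011-08-24) is 2011-10-07; not done until 2011-10-12, 5 days after the deadline.
That is the first point of non-compliance.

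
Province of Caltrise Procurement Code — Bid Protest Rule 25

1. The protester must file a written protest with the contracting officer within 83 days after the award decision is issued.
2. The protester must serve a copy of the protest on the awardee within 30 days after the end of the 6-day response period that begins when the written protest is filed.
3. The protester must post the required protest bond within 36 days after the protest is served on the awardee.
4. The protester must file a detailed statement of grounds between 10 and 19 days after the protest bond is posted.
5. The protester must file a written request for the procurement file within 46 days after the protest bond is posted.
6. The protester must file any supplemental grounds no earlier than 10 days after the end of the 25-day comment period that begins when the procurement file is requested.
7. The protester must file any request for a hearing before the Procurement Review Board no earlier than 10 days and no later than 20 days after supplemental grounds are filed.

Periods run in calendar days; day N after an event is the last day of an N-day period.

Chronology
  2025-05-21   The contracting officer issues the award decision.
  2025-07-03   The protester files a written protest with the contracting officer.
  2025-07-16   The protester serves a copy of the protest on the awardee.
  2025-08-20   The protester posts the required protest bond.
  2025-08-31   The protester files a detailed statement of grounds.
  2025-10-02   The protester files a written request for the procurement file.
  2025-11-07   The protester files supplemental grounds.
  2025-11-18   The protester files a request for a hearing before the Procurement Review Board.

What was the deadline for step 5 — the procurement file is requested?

Step 5 runs from 2025-08-20, when the protest bond is posted. 46 days after 2025-08-20 is 2025-10-05.

2025-10-05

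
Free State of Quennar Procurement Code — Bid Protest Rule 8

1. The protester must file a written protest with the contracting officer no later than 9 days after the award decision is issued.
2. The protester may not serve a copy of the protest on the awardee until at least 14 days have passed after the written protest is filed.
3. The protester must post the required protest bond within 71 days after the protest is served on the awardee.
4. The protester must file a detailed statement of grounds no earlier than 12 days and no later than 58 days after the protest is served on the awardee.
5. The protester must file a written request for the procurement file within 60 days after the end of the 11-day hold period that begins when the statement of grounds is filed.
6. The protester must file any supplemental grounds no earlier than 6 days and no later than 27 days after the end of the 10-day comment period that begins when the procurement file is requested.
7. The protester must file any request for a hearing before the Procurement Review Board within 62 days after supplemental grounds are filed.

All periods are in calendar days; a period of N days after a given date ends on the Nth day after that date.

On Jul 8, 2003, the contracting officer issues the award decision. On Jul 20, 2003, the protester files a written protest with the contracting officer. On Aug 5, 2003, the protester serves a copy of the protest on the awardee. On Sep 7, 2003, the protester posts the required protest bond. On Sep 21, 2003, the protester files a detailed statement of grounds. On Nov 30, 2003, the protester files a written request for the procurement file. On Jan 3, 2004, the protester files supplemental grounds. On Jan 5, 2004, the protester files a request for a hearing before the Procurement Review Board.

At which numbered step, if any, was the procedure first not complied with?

Step 1: 9 days after Jul 8, 2003 (when the award decision is issued) is Jul 17, 2003; done Jul 20, 2003 — 3 days late.

Step 1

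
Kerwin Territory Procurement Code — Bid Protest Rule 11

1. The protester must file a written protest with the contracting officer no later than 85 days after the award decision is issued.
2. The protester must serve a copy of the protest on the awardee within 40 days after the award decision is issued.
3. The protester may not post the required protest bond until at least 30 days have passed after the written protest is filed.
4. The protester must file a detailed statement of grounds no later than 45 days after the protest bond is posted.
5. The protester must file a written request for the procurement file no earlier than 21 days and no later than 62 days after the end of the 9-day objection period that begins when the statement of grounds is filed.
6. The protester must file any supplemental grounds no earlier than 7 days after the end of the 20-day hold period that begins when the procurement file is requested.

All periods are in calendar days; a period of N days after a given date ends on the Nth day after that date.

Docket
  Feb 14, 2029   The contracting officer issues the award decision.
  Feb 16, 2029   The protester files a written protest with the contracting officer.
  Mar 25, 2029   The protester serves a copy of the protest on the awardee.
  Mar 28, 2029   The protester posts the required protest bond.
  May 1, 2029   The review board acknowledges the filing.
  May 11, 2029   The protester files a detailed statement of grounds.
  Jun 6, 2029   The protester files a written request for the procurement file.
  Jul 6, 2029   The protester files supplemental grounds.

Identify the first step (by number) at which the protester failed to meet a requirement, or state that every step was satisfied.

Step 5

Step 1: 85 days after Feb 14, 2029 (when the award decision is issued) is May 10, 2029; completed Feb 16, 2029, before the deadline.
Step 2: 40 days after Feb 14, 2029 (when the award decision is issued) is Mar 26, 2029; Mar 25, 2029 is within that limit.
Step 3: the earliest permitted date is 30 days after Feb 16, 2029 (when the written protest is filed), i.e. Mar 18, 2029; done Mar 28, 2029, after the minimum wait.
Step 4: 45 days after Mar 28, 2029 (when the protest bond is posted) is May 12, 2029; completed May 11, 2029, before the deadline.
Step 5: the window is 21–62 days after May 20, 2029 (end of the 9-day objection period, which began when the statement of grounds is filed on May 11, 2029), so Jun 10, 2029 through Jul 21, 2029; Jun 6, 2029 is 4 days too early.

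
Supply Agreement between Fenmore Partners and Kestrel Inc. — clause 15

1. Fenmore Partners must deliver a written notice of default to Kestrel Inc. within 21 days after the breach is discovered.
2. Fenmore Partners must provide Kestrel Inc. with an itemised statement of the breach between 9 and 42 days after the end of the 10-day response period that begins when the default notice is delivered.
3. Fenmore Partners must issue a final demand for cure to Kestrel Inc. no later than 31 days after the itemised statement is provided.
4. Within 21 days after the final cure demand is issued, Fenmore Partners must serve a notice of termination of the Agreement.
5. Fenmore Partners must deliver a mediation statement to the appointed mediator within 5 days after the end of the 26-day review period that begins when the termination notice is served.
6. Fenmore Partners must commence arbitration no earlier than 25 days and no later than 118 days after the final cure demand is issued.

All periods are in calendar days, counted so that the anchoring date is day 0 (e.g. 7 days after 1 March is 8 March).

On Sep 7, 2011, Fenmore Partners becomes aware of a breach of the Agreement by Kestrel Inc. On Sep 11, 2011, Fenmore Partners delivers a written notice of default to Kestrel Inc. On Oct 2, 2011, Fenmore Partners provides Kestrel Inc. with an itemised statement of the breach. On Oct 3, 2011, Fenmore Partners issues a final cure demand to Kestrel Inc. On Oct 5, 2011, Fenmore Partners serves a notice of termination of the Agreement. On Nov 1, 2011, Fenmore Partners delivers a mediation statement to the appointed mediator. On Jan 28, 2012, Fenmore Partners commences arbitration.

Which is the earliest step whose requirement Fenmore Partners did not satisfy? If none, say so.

None — every step was satisfied

(1) due by Sep 7, 2011 + 21 days = Sep 28, 2011; Sep 11, 2011 is within that limit.
(2) the permitted window runs from Sep 21, 2011 + 9 = Sep 30, 2011 to Sep 21, 2011 + 42 = Nov 2, 2011; Oct 2, 2011 falls inside that range.
(3) due by Oct 2, 2011 + 31 days = Nov 2, 2011; completed Oct 3, 2011, before the deadline.
(4) due by Oct 3, 2011 + 21 days = Oct 24, 2011; Oct 5, 2011 is within that limit.
(5) due by Oct 31, 2011 + 5 days = Nov 5, 2011; Nov 1, 2011 is within that limit.
(6) the permitted window runs from Oct 3, 2011 + 25 = Oct 28, 2011 to Oct 3, 2011 + 118 = Jan 29, 2012; done Jan 28, 2012 — within the window.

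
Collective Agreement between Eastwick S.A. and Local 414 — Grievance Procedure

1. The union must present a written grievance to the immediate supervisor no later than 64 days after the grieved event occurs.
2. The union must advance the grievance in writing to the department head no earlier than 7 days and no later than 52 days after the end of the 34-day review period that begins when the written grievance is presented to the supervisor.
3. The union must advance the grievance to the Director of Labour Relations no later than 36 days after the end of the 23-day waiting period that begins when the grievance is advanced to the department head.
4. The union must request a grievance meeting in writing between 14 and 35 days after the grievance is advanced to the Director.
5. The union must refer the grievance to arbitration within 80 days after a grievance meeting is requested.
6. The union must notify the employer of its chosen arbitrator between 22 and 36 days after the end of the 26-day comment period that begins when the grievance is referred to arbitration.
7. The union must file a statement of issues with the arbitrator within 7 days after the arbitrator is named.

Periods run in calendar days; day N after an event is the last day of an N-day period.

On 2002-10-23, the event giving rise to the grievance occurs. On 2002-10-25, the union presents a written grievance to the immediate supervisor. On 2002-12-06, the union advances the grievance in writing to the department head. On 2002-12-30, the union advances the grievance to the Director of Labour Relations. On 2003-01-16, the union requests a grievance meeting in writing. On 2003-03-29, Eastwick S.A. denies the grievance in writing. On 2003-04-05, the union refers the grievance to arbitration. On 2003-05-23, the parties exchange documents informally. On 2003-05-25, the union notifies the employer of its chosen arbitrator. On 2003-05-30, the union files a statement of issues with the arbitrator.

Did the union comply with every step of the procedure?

Yes

Step 1: 64 days after 2002-10-23 (when the grieved event occurs) is 2002-12-26; completed 2002-10-25, before the deadline.
Step 2: the window is 7–52 days after 2002-11-28 (end of the 34-day review period, which began when the written grievance is presented to the supervisor on 2002-10-25), so 2002-12-05 through 2003-01-19; 2002-12-06 falls inside that range.
Step 3: 36 days after 2002-12-29 (end of the 23-day waiting period, which began when the grievance is advanced to the department head on 2002-12-06) is 2003-02-03; done 2002-12-30 — timely.
Step 4: the window is 14–35 days after 2002-12-30 (when the grievance is advanced to the Director), so 2003-01-13 through 2003-02-03; 2003-01-16 falls inside that range.
Step 5: 80 days after 2003-01-16 (when a grievance meeting is requested) is 2003-04-06; completed 2003-04-05, before the deadline.
Step 6: the window is 22–36 days after 2003-05-01 (end of the 26-day comment period, which began when the grievance is referred to arbitration on 2003-04-05), so 2003-05-23 through 2003-06-06; 2003-05-25 falls inside that range.
Step 7: 7 days after 2003-05-25 (when the arbitrator is named) is 2003-06-01; 2003-05-30 is within that limit.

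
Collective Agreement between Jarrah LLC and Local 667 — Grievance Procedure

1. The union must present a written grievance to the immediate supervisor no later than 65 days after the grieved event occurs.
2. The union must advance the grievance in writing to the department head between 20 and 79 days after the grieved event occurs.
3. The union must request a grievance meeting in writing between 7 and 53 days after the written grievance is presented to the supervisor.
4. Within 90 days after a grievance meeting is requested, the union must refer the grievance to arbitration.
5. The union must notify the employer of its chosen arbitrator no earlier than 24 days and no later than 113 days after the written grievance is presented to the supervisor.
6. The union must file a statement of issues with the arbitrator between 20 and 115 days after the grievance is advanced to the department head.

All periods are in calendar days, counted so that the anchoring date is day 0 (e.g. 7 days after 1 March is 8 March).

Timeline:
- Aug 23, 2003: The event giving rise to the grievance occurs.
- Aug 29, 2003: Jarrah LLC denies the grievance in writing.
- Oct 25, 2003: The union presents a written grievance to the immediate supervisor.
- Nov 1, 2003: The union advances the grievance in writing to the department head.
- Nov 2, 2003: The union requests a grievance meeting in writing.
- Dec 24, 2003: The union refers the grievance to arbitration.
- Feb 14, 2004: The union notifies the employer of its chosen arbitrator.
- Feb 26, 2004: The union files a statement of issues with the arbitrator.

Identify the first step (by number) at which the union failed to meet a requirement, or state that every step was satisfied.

Step 6

Step 1 — counting 65 days from Aug 23, 2003 (when the grieved event occurs) gives a deadline of Oct 27, 2003; completed Oct 25, 2003, before the deadline.
Step 2 — 20 and 79 days from Aug 23, 2003 (when the grieved event occurs) are Sep 12, 2003 and Nov 10, 2003 respectively; done Nov 1, 2003 — within the window.
Step 3 — 7 and 53 days from Oct 25, 2003 (when the written grievance is presented to the supervisor) are Nov 1, 2003 and Dec 17, 2003 respectively; done Nov 2, 2003, which is between those dates.
Step 4 — counting 90 days from Nov 2, 2003 (when a grievance meeting is requested) gives a deadline of Jan 31, 2004; done Dec 24, 2003 — timely.
Step 5 — 24 and 113 days from Oct 25, 2003 (when the written grievance is presented to the supervisor) are Nov 18, 2003 and Feb 15, 2004 respectively; done Feb 14, 2004 — within the window.
Step 6 — 20 and 115 days from Nov 1, 2003 (when the grievance is advanced to the department head) are Nov 21, 2003 and Feb 24, 2004 respectively; done Feb 26, 2004 — 2 days after the window closed.
The procedure was therefore not followed at step 6.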